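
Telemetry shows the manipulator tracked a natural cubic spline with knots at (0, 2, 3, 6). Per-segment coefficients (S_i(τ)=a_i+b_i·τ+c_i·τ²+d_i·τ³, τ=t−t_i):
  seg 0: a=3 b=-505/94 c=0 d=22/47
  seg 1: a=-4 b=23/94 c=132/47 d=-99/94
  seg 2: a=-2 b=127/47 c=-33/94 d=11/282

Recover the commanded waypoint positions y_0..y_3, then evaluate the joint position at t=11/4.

y_0=3 y_1=-4 y_2=-2 y_3=4
S(11/4) = -16129/6016

y_0 = S_0(0) = a_0 = 3
y_1 = S_1(0) = a_1 = -4
y_2 = S_2(0) = a_2 = -2
y_3 = S_2(3) = 4
t_q=11/4 is in segment 1 (τ=3/4); S_1(τ)=-16129/6016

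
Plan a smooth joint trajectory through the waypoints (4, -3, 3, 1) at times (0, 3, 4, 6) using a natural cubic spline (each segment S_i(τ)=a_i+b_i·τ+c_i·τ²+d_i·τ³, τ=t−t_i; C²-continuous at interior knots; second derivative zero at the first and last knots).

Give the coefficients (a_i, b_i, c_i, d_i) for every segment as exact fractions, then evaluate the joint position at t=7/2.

Δ: Δ0=-7/3, Δ1=6, Δ2=-1
row 1: diag=8, rhs=50; c'=1/8, d'=25/4
row 2: denom=6−1·1/8=47/8; d'=(-42−1·25/4)/(47/8)=-386/47
back: M2=-386/47
back: M1=25/4−1/8·-386/47=342/47
M: M0=0, M1=342/47, M2=-386/47, M3=0
seg 0: a=4, c=M0/2=0, d=(M1−M0)/(6·3)=19/47, b=Δ0−h0·(2M0+M1)/6=-842/141
seg 1: a=-3, c=M1/2=171/47, d=(M2−M1)/(6·1)=-364/141, b=Δ1−h1·(2M1+M2)/6=697/141
seg 2: a=3, c=M2/2=-193/47, d=(M3−M2)/(6·2)=193/282, b=Δ2−h2·(2M2+M3)/6=631/141
t_q=7/2 → seg 1, τ=1/2; S=-3+697/141·τ+171/47·τ²+-364/141·τ³=11/188

  seg 0: a=4 b=-842/141 c=0 d=19/47
  seg 1: a=-3 b=697/141 c=171/47 d=-364/141
  seg 2: a=3 b=631/141 c=-193/47 d=193/282
S(7/2) = 11/188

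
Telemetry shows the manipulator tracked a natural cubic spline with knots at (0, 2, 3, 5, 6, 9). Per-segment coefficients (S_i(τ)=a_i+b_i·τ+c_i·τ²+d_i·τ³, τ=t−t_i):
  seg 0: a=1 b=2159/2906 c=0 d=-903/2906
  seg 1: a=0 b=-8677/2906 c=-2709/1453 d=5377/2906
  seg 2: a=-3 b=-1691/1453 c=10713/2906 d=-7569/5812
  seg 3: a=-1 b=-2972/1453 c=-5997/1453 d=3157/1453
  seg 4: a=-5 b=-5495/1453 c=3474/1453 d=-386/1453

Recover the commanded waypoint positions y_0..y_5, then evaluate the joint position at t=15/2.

y_0 = S_0(0) = a_0 = 1
y_1 = S_1(0) = a_1 = 0
y_2 = S_2(0) = a_2 = -3
y_3 = S_3(0) = a_3 = -1
y_4 = S_4(0) = a_4 = -5
y_5 = S_4(3) = -2
t_q=15/2 is in segment 4 (τ=3/2); S_4(τ)=-35975/5812

y_0=1 y_1=0 y_2=-3 y_3=-1 y_4=-5 y_5=-2
S(15/2) = -35975/5812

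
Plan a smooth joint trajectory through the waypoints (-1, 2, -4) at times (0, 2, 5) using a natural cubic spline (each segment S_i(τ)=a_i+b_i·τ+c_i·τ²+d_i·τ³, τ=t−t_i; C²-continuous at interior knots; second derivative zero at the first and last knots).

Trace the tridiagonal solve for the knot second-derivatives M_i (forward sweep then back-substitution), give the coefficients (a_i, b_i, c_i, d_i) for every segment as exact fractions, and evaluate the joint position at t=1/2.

Δ: Δ0=3/2, Δ1=-2
row 1: diag=10, rhs=-21; c'=3/10, d'=-21/10
back: M1=-21/10
M: M0=0, M1=-21/10, M2=0
seg 0: a=-1, c=M0/2=0, d=(M1−M0)/(6·2)=-7/40, b=Δ0−h0·(2M0+M1)/6=11/5
seg 1: a=2, c=M1/2=-21/20, d=(M2−M1)/(6·3)=7/60, b=Δ1−h1·(2M1+M2)/6=1/10
t_q=1/2 → seg 0, τ=1/2; S=-1+11/5·τ+0·τ²+-7/40·τ³=5/64

  seg 0: a=-1 b=11/5 c=0 d=-7/40
  seg 1: a=2 b=1/10 c=-21/20 d=7/60
S(1/2) = 5/64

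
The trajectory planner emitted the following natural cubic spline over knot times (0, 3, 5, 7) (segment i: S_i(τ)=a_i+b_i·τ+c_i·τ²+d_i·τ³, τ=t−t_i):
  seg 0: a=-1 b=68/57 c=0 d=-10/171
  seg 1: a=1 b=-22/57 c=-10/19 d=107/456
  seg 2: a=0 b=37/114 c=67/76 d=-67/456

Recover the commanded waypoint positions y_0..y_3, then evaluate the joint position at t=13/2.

y_0=-1 y_1=1 y_2=0 y_3=3
S(13/2) = 2401/1216

y_0 = S_0(0) = a_0 = -1
y_1 = S_1(0) = a_1 = 1
y_2 = S_2(0) = a_2 = 0
y_3 = S_2(2) = 3
t_q=13/2 is in segment 2 (τ=3/2); S_2(τ)=2401/1216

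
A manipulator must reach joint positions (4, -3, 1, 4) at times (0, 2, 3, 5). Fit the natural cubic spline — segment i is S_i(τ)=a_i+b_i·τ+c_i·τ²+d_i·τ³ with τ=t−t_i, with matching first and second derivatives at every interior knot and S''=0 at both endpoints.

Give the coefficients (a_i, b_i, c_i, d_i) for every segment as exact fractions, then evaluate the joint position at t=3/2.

Δ: Δ0=-7/2, Δ1=4, Δ2=3/2
row 1: diag=6, rhs=45; c'=1/6, d'=15/2
row 2: denom=6−1·1/6=35/6; d'=(-15−1·15/2)/(35/6)=-27/7
back: M2=-27/7
back: M1=15/2−1/6·-27/7=57/7
M: M0=0, M1=57/7, M2=-27/7, M3=0
seg 0: a=4, c=M0/2=0, d=(M1−M0)/(6·2)=19/28, b=Δ0−h0·(2M0+M1)/6=-87/14
seg 1: a=-3, c=M1/2=57/14, d=(M2−M1)/(6·1)=-2, b=Δ1−h1·(2M1+M2)/6=27/14
seg 2: a=1, c=M2/2=-27/14, d=(M3−M2)/(6·2)=9/28, b=Δ2−h2·(2M2+M3)/6=57/14
t_q=3/2 → seg 0, τ=3/2; S=4+-87/14·τ+0·τ²+19/28·τ³=-97/32

  seg 0: a=4 b=-87/14 c=0 d=19/28
  seg 1: a=-3 b=27/14 c=57/14 d=-2
  seg 2: a=1 b=57/14 c=-27/14 d=9/28
S(3/2) = -97/32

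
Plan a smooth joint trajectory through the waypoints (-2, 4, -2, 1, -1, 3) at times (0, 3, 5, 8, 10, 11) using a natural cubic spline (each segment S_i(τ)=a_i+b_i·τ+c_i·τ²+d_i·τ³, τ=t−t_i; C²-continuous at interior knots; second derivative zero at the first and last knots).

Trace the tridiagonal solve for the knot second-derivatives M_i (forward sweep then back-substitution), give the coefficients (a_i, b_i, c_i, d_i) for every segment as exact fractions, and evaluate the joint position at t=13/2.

  seg 0: a=-2 b=3167/806 c=0 d=-1555/7254
  seg 1: a=4 b=-749/403 c=-1555/806 d=1095/1612
  seg 2: a=-2 b=-574/403 c=865/403 d=-1618/3627
  seg 3: a=1 b=-238/403 c=-753/403 d=1341/1612
  seg 4: a=-1 b=773/403 c=2517/806 d=-839/806
S(13/2) = -655/806

Δ: Δ0=2, Δ1=-3, Δ2=1, Δ3=-1, Δ4=4
row 1: diag=10, rhs=-30; c'=1/5, d'=-3
row 2: denom=10−2·1/5=48/5; d'=(24−2·-3)/(48/5)=25/8
row 3: denom=10−3·5/16=145/16; d'=(-12−3·25/8)/(145/16)=-342/145
row 4: denom=6−2·32/145=806/145; d'=(30−2·-342/145)/(806/145)=2517/403
back: M4=2517/403
back: M3=-342/145−32/145·2517/403=-1506/403
back: M2=25/8−5/16·-1506/403=1730/403
back: M1=-3−1/5·1730/403=-1555/403
M: M0=0, M1=-1555/403, M2=1730/403, M3=-1506/403, M4=2517/403, M5=0
seg 0: a=-2, c=M0/2=0, d=(M1−M0)/(6·3)=-1555/7254, b=Δ0−h0·(2M0+M1)/6=3167/806
seg 1: a=4, c=M1/2=-1555/806, d=(M2−M1)/(6·2)=1095/1612, b=Δ1−h1·(2M1+M2)/6=-749/403
seg 2: a=-2, c=M2/2=865/403, d=(M3−M2)/(6·3)=-1618/3627, b=Δ2−h2·(2M2+M3)/6=-574/403
seg 3: a=1, c=M3/2=-753/403, d=(M4−M3)/(6·2)=1341/1612, b=Δ3−h3·(2M3+M4)/6=-238/403
seg 4: a=-1, c=M4/2=2517/806, d=(M5−M4)/(6·1)=-839/806, b=Δ4−h4·(2M4+M5)/6=773/403
t_q=13/2 → seg 2, τ=3/2; S=-2+-574/403·τ+865/403·τ²+-1618/3627·τ³=-655/806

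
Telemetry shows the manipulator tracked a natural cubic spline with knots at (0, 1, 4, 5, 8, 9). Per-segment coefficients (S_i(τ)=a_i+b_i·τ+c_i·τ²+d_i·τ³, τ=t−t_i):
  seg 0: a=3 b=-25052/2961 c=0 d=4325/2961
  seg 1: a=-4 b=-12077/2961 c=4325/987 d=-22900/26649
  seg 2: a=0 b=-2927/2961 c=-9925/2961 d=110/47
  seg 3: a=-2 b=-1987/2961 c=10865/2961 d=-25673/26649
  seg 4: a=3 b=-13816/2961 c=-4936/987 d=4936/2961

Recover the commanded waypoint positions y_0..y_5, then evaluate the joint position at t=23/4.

y_0 = S_0(0) = a_0 = 3
y_1 = S_1(0) = a_1 = -4
y_2 = S_2(0) = a_2 = 0
y_3 = S_3(0) = a_3 = -2
y_4 = S_4(0) = a_4 = 3
y_5 = S_4(1) = -5
t_q=23/4 is in segment 3 (τ=3/4); S_3(τ)=-17807/21056

y_0=3 y_1=-4 y_2=0 y_3=-2 y_4=3 y_5=-5
S(23/4) = -17807/21056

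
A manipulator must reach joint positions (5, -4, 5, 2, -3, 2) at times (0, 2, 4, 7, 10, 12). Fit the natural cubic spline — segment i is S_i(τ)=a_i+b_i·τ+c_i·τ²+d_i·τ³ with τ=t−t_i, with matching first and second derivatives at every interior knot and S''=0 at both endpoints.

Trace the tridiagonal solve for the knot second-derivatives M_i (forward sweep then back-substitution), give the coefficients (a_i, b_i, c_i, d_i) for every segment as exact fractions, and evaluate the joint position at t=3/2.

Δ: Δ0=-9/2, Δ1=9/2, Δ2=-1, Δ3=-5/3, Δ4=5/2
row 1: diag=8, rhs=54; c'=1/4, d'=27/4
row 2: denom=10−2·1/4=19/2; d'=(-33−2·27/4)/(19/2)=-93/19
row 3: denom=12−3·6/19=210/19; d'=(-4−3·-93/19)/(210/19)=29/30
row 4: denom=10−3·19/70=643/70; d'=(25−3·29/30)/(643/70)=1547/643
back: M4=1547/643
back: M3=29/30−19/70·1547/643=605/1929
back: M2=-93/19−6/19·605/1929=-3211/643
back: M1=27/4−1/4·-3211/643=5143/643
M: M0=0, M1=5143/643, M2=-3211/643, M3=605/1929, M4=1547/643, M5=0
seg 0: a=5, c=M0/2=0, d=(M1−M0)/(6·2)=5143/7716, b=Δ0−h0·(2M0+M1)/6=-27647/3858
seg 1: a=-4, c=M1/2=5143/1286, d=(M2−M1)/(6·2)=-4177/3858, b=Δ1−h1·(2M1+M2)/6=3211/3858
seg 2: a=5, c=M2/2=-3211/1286, d=(M3−M2)/(6·3)=5119/17361, b=Δ2−h2·(2M2+M3)/6=14803/3858
seg 3: a=2, c=M3/2=605/3858, d=(M4−M3)/(6·3)=2018/17361, b=Δ3−h3·(2M3+M4)/6=-12281/3858
seg 4: a=-3, c=M4/2=1547/1286, d=(M5−M4)/(6·2)=-1547/7716, b=Δ4−h4·(2M4+M5)/6=3457/3858
t_q=3/2 → seg 0, τ=3/2; S=5+-27647/3858·τ+0·τ²+5143/7716·τ³=-72009/20576

  seg 0: a=5 b=-27647/3858 c=0 d=5143/7716
  seg 1: a=-4 b=3211/3858 c=5143/1286 d=-4177/3858
  seg 2: a=5 b=14803/3858 c=-3211/1286 d=5119/17361
  seg 3: a=2 b=-12281/3858 c=605/3858 d=2018/17361
  seg 4: a=-3 b=3457/3858 c=1547/1286 d=-1547/7716
S(3/2) = -72009/20576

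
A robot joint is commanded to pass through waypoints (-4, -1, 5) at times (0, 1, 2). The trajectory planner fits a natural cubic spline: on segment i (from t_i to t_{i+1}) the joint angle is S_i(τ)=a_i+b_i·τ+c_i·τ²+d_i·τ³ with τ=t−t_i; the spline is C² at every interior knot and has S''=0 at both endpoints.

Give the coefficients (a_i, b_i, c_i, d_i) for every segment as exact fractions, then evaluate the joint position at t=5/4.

Δ: Δ0=3, Δ1=6
row 1: diag=4, rhs=18; c'=1/4, d'=9/2
back: M1=9/2
M: M0=0, M1=9/2, M2=0
seg 0: a=-4, c=M0/2=0, d=(M1−M0)/(6·1)=3/4, b=Δ0−h0·(2M0+M1)/6=9/4
seg 1: a=-1, c=M1/2=9/4, d=(M2−M1)/(6·1)=-3/4, b=Δ1−h1·(2M1+M2)/6=9/2
t_q=5/4 → seg 1, τ=1/4; S=-1+9/2·τ+9/4·τ²+-3/4·τ³=65/256

  seg 0: a=-4 b=9/4 c=0 d=3/4
  seg 1: a=-1 b=9/2 c=9/4 d=-3/4
S(5/4) = 65/256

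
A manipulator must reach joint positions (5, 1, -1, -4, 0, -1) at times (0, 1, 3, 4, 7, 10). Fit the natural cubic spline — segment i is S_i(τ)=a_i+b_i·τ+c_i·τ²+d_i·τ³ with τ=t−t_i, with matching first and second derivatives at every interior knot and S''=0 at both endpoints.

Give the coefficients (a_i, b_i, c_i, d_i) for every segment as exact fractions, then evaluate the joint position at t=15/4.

  seg 0: a=5 b=-535/113 c=0 d=83/113
  seg 1: a=1 b=-286/113 c=249/113 d=-325/452
  seg 2: a=-1 b=-265/113 c=-477/226 d=329/226
  seg 3: a=-4 b=-497/226 c=255/113 d=-2195/6102
  seg 4: a=0 b=184/113 c=-665/678 d=665/6102
S(15/4) = -48193/14464

Δ: Δ0=-4, Δ1=-1, Δ2=-3, Δ3=4/3, Δ4=-1/3
row 1: diag=6, rhs=18; c'=1/3, d'=3
row 2: denom=6−2·1/3=16/3; d'=(-12−2·3)/(16/3)=-27/8
row 3: denom=8−1·3/16=125/16; d'=(26−1·-27/8)/(125/16)=94/25
row 4: denom=12−3·48/125=1356/125; d'=(-10−3·94/25)/(1356/125)=-665/339
back: M4=-665/339
back: M3=94/25−48/125·-665/339=510/113
back: M2=-27/8−3/16·510/113=-477/113
back: M1=3−1/3·-477/113=498/113
M: M0=0, M1=498/113, M2=-477/113, M3=510/113, M4=-665/339, M5=0
seg 0: a=5, c=M0/2=0, d=(M1−M0)/(6·1)=83/113, b=Δ0−h0·(2M0+M1)/6=-535/113
seg 1: a=1, c=M1/2=249/113, d=(M2−M1)/(6·2)=-325/452, b=Δ1−h1·(2M1+M2)/6=-286/113
seg 2: a=-1, c=M2/2=-477/226, d=(M3−M2)/(6·1)=329/226, b=Δ2−h2·(2M2+M3)/6=-265/113
seg 3: a=-4, c=M3/2=255/113, d=(M4−M3)/(6·3)=-2195/6102, b=Δ3−h3·(2M3+M4)/6=-497/226
seg 4: a=0, c=M4/2=-665/678, d=(M5−M4)/(6·3)=665/6102, b=Δ4−h4·(2M4+M5)/6=184/113
t_q=15/4 → seg 2, τ=3/4; S=-1+-265/113·τ+-477/226·τ²+329/226·τ³=-48193/14464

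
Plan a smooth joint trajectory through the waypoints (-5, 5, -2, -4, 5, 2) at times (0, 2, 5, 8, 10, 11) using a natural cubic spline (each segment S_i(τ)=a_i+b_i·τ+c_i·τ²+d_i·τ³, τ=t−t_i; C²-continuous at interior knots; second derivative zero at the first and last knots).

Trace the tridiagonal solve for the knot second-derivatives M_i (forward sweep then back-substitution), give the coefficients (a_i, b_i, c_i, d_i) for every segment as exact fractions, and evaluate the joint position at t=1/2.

  seg 0: a=-5 b=3098/473 c=0 d=-733/1892
  seg 1: a=5 b=899/473 c=-2199/946 d=7775/25542
  seg 2: a=-2 b=-3621/946 c=589/1419 d=5437/25542
  seg 3: a=-4 b=2086/473 c=2205/946 d=-4325/3784
  seg 4: a=5 b=17/946 c=-8565/1892 d=2855/1892
S(1/2) = -26845/15136

Δ: Δ0=5, Δ1=-7/3, Δ2=-2/3, Δ3=9/2, Δ4=-3
row 1: diag=10, rhs=-44; c'=3/10, d'=-22/5
row 2: denom=12−3·3/10=111/10; d'=(10−3·-22/5)/(111/10)=232/111
row 3: denom=10−3·10/37=340/37; d'=(31−3·232/111)/(340/37)=183/68
row 4: denom=6−2·37/170=473/85; d'=(-45−2·183/68)/(473/85)=-8565/946
back: M4=-8565/946
back: M3=183/68−37/170·-8565/946=2205/473
back: M2=232/111−10/37·2205/473=1178/1419
back: M1=-22/5−3/10·1178/1419=-2199/473
M: M0=0, M1=-2199/473, M2=1178/1419, M3=2205/473, M4=-8565/946, M5=0
seg 0: a=-5, c=M0/2=0, d=(M1−M0)/(6·2)=-733/1892, b=Δ0−h0·(2M0+M1)/6=3098/473
seg 1: a=5, c=M1/2=-2199/946, d=(M2−M1)/(6·3)=7775/25542, b=Δ1−h1·(2M1+M2)/6=899/473
seg 2: a=-2, c=M2/2=589/1419, d=(M3−M2)/(6·3)=5437/25542, b=Δ2−h2·(2M2+M3)/6=-3621/946
seg 3: a=-4, c=M3/2=2205/946, d=(M4−M3)/(6·2)=-4325/3784, b=Δ3−h3·(2M3+M4)/6=2086/473
seg 4: a=5, c=M4/2=-8565/1892, d=(M5−M4)/(6·1)=2855/1892, b=Δ4−h4·(2M4+M5)/6=17/946
t_q=1/2 → seg 0, τ=1/2; S=-5+3098/473·τ+0·τ²+-733/1892·τ³=-26845/15136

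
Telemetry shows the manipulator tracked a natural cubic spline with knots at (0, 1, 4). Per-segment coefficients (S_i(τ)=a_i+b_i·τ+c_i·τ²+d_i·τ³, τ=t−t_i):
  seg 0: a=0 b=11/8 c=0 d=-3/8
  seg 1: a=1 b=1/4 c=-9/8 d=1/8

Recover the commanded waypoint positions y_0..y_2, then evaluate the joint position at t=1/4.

y_0 = S_0(0) = a_0 = 0
y_1 = S_1(0) = a_1 = 1
y_2 = S_1(3) = -5
t_q=1/4 is in segment 0 (τ=1/4); S_0(τ)=173/512

y_0=0 y_1=1 y_2=-5
S(1/4) = 173/512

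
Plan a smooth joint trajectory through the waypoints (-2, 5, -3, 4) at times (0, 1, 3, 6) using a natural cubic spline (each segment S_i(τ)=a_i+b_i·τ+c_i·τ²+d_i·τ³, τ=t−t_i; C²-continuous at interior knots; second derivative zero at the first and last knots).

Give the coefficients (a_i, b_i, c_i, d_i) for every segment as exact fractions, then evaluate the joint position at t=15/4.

Δ: Δ0=7, Δ1=-4, Δ2=7/3
row 1: diag=6, rhs=-66; c'=1/3, d'=-11
row 2: denom=10−2·1/3=28/3; d'=(38−2·-11)/(28/3)=45/7
back: M2=45/7
back: M1=-11−1/3·45/7=-92/7
M: M0=0, M1=-92/7, M2=45/7, M3=0
seg 0: a=-2, c=M0/2=0, d=(M1−M0)/(6·1)=-46/21, b=Δ0−h0·(2M0+M1)/6=193/21
seg 1: a=5, c=M1/2=-46/7, d=(M2−M1)/(6·2)=137/84, b=Δ1−h1·(2M1+M2)/6=55/21
seg 2: a=-3, c=M2/2=45/14, d=(M3−M2)/(6·3)=-5/14, b=Δ2−h2·(2M2+M3)/6=-86/21
t_q=15/4 → seg 2, τ=3/4; S=-3+-86/21·τ+45/14·τ²+-5/14·τ³=-565/128

  seg 0: a=-2 b=193/21 c=0 d=-46/21
  seg 1: a=5 b=55/21 c=-46/7 d=137/84
  seg 2: a=-3 b=-86/21 c=45/14 d=-5/14
S(15/4) = -565/128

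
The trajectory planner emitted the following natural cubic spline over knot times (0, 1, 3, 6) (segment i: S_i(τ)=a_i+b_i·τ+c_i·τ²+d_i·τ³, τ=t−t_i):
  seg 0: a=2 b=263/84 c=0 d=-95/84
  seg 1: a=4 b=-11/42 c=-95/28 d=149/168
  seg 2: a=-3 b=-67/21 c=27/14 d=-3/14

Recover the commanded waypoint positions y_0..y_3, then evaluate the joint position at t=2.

y_0 = S_0(0) = a_0 = 2
y_1 = S_1(0) = a_1 = 4
y_2 = S_2(0) = a_2 = -3
y_3 = S_2(3) = -1
t_q=2 is in segment 1 (τ=1); S_1(τ)=69/56

y_0=2 y_1=4 y_2=-3 y_3=-1
S(2) = 69/56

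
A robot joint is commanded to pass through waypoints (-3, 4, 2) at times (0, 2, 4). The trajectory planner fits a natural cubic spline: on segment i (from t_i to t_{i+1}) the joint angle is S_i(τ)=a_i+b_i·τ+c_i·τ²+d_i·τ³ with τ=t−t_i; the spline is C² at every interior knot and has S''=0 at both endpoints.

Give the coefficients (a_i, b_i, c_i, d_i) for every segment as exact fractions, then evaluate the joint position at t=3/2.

  seg 0: a=-3 b=37/8 c=0 d=-9/32
  seg 1: a=4 b=5/4 c=-27/16 d=9/32
S(3/2) = 765/256

Δ: Δ0=7/2, Δ1=-1
row 1: diag=8, rhs=-27; c'=1/4, d'=-27/8
back: M1=-27/8
M: M0=0, M1=-27/8, M2=0
seg 0: a=-3, c=M0/2=0, d=(M1−M0)/(6·2)=-9/32, b=Δ0−h0·(2M0+M1)/6=37/8
seg 1: a=4, c=M1/2=-27/16, d=(M2−M1)/(6·2)=9/32, b=Δ1−h1·(2M1+M2)/6=5/4
t_q=3/2 → seg 0, τ=3/2; S=-3+37/8·τ+0·τ²+-9/32·τ³=765/256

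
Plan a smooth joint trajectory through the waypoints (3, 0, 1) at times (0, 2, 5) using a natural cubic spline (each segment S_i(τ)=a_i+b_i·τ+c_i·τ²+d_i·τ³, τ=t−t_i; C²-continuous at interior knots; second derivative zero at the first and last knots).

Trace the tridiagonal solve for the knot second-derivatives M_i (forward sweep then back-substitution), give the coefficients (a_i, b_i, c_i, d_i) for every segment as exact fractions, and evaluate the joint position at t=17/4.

  seg 0: a=3 b=-28/15 c=0 d=11/120
  seg 1: a=0 b=-23/30 c=11/20 d=-11/180
S(17/4) = 93/256

Δ: Δ0=-3/2, Δ1=1/3
row 1: diag=10, rhs=11; c'=3/10, d'=11/10
back: M1=11/10
M: M0=0, M1=11/10, M2=0
seg 0: a=3, c=M0/2=0, d=(M1−M0)/(6·2)=11/120, b=Δ0−h0·(2M0+M1)/6=-28/15
seg 1: a=0, c=M1/2=11/20, d=(M2−M1)/(6·3)=-11/180, b=Δ1−h1·(2M1+M2)/6=-23/30
t_q=17/4 → seg 1, τ=9/4; S=0+-23/30·τ+11/20·τ²+-11/180·τ³=93/256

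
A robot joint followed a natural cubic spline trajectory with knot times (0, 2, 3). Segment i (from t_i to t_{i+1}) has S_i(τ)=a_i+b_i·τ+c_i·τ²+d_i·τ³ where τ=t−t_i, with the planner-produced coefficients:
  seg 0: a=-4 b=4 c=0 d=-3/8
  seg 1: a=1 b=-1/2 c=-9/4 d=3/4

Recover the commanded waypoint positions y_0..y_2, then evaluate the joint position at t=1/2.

y_0 = S_0(0) = a_0 = -4
y_1 = S_1(0) = a_1 = 1
y_2 = S_1(1) = -1
t_q=1/2 is in segment 0 (τ=1/2); S_0(τ)=-131/64

y_0=-4 y_1=1 y_2=-1
S(1/2) = -131/64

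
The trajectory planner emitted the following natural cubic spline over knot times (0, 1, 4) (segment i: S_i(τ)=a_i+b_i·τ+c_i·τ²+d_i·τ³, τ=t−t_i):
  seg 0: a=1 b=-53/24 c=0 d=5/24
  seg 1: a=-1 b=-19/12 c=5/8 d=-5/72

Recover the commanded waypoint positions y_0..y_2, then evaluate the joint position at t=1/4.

y_0=1 y_1=-1 y_2=-2
S(1/4) = 231/512

y_0 = S_0(0) = a_0 = 1
y_1 = S_1(0) = a_1 = -1
y_2 = S_1(3) = -2
t_q=1/4 is in segment 0 (τ=1/4); S_0(τ)=231/512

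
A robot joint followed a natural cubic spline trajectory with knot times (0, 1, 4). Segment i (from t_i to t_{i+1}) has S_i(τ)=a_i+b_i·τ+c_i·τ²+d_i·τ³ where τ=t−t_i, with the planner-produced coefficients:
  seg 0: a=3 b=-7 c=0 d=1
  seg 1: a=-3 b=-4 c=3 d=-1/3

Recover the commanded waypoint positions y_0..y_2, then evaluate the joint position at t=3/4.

y_0 = S_0(0) = a_0 = 3
y_1 = S_1(0) = a_1 = -3
y_2 = S_1(3) = 3
t_q=3/4 is in segment 0 (τ=3/4); S_0(τ)=-117/64

y_0=3 y_1=-3 y_2=3
S(3/4) = -117/64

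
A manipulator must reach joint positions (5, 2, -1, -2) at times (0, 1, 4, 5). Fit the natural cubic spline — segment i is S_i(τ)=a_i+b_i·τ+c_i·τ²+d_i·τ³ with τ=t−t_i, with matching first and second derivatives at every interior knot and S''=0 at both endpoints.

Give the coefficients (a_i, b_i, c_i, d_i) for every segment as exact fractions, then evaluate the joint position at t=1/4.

Δ: Δ0=-3, Δ1=-1, Δ2=-1
row 1: diag=8, rhs=12; c'=3/8, d'=3/2
row 2: denom=8−3·3/8=55/8; d'=(0−3·3/2)/(55/8)=-36/55
back: M2=-36/55
back: M1=3/2−3/8·-36/55=96/55
M: M0=0, M1=96/55, M2=-36/55, M3=0
seg 0: a=5, c=M0/2=0, d=(M1−M0)/(6·1)=16/55, b=Δ0−h0·(2M0+M1)/6=-181/55
seg 1: a=2, c=M1/2=48/55, d=(M2−M1)/(6·3)=-2/15, b=Δ1−h1·(2M1+M2)/6=-133/55
seg 2: a=-1, c=M2/2=-18/55, d=(M3−M2)/(6·1)=6/55, b=Δ2−h2·(2M2+M3)/6=-43/55
t_q=1/4 → seg 0, τ=1/4; S=5+-181/55·τ+0·τ²+16/55·τ³=46/11

  seg 0: a=5 b=-181/55 c=0 d=16/55
  seg 1: a=2 b=-133/55 c=48/55 d=-2/15
  seg 2: a=-1 b=-43/55 c=-18/55 d=6/55
S(1/4) = 46/11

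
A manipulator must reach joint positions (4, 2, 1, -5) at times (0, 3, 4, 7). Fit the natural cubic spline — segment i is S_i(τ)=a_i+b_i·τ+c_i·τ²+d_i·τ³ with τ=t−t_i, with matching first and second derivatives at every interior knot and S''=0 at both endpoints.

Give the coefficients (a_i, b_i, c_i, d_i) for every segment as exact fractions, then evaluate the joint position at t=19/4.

  seg 0: a=4 b=-37/63 c=0 d=-5/567
  seg 1: a=2 b=-52/63 c=-5/63 d=-2/21
  seg 2: a=1 b=-80/63 c=-23/63 d=23/567
S(19/4) = -9/64

Δ: Δ0=-2/3, Δ1=-1, Δ2=-2
row 1: diag=8, rhs=-2; c'=1/8, d'=-1/4
row 2: denom=8−1·1/8=63/8; d'=(-6−1·-1/4)/(63/8)=-46/63
back: M2=-46/63
back: M1=-1/4−1/8·-46/63=-10/63
M: M0=0, M1=-10/63, M2=-46/63, M3=0
seg 0: a=4, c=M0/2=0, d=(M1−M0)/(6·3)=-5/567, b=Δ0−h0·(2M0+M1)/6=-37/63
seg 1: a=2, c=M1/2=-5/63, d=(M2−M1)/(6·1)=-2/21, b=Δ1−h1·(2M1+M2)/6=-52/63
seg 2: a=1, c=M2/2=-23/63, d=(M3−M2)/(6·3)=23/567, b=Δ2−h2·(2M2+M3)/6=-80/63
t_q=19/4 → seg 2, τ=3/4; S=1+-80/63·τ+-23/63·τ²+23/567·τ³=-9/64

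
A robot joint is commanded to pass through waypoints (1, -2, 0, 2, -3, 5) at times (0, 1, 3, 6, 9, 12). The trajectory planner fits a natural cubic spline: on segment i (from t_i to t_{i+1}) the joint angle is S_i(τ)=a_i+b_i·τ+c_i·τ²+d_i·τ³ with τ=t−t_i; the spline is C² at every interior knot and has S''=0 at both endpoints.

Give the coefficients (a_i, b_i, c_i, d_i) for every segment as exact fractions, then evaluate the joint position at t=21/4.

  seg 0: a=1 b=-2129/576 c=0 d=401/576
  seg 1: a=-2 b=-463/288 c=401/192 d=-113/288
  seg 2: a=0 b=587/288 c=-17/64 d=-331/5184
  seg 3: a=2 b=-737/576 c=-121/144 d=1229/5184
  seg 4: a=-3 b=23/288 c=745/576 d=-745/5184
S(21/4) = 10297/4096

Δ: Δ0=-3, Δ1=1, Δ2=2/3, Δ3=-5/3, Δ4=8/3
row 1: diag=6, rhs=24; c'=1/3, d'=4
row 2: denom=10−2·1/3=28/3; d'=(-2−2·4)/(28/3)=-15/14
row 3: denom=12−3·9/28=309/28; d'=(-14−3·-15/14)/(309/28)=-302/309
row 4: denom=12−3·28/103=1152/103; d'=(26−3·-302/309)/(1152/103)=745/288
back: M4=745/288
back: M3=-302/309−28/103·745/288=-121/72
back: M2=-15/14−9/28·-121/72=-17/32
back: M1=4−1/3·-17/32=401/96
M: M0=0, M1=401/96, M2=-17/32, M3=-121/72, M4=745/288, M5=0
seg 0: a=1, c=M0/2=0, d=(M1−M0)/(6·1)=401/576, b=Δ0−h0·(2M0+M1)/6=-2129/576
seg 1: a=-2, c=M1/2=401/192, d=(M2−M1)/(6·2)=-113/288, b=Δ1−h1·(2M1+M2)/6=-463/288
seg 2: a=0, c=M2/2=-17/64, d=(M3−M2)/(6·3)=-331/5184, b=Δ2−h2·(2M2+M3)/6=587/288
seg 3: a=2, c=M3/2=-121/144, d=(M4−M3)/(6·3)=1229/5184, b=Δ3−h3·(2M3+M4)/6=-737/576
seg 4: a=-3, c=M4/2=745/576, d=(M5−M4)/(6·3)=-745/5184, b=Δ4−h4·(2M4+M5)/6=23/288
t_q=21/4 → seg 2, τ=9/4; S=0+587/288·τ+-17/64·τ²+-331/5184·τ³=10297/4096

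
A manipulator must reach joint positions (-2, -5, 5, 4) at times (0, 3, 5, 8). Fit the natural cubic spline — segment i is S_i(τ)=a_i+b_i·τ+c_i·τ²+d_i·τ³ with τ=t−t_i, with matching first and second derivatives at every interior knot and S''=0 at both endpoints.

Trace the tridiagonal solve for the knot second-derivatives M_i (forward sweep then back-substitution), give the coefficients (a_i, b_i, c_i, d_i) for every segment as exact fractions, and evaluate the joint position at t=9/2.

  seg 0: a=-2 b=-77/24 c=0 d=53/216
  seg 1: a=-5 b=41/12 c=53/24 d=-17/24
  seg 2: a=5 b=15/4 c=-49/24 d=49/216
S(9/2) = 173/64

Δ: Δ0=-1, Δ1=5, Δ2=-1/3
row 1: diag=10, rhs=36; c'=1/5, d'=18/5
row 2: denom=10−2·1/5=48/5; d'=(-32−2·18/5)/(48/5)=-49/12
back: M2=-49/12
back: M1=18/5−1/5·-49/12=53/12
M: M0=0, M1=53/12, M2=-49/12, M3=0
seg 0: a=-2, c=M0/2=0, d=(M1−M0)/(6·3)=53/216, b=Δ0−h0·(2M0+M1)/6=-77/24
seg 1: a=-5, c=M1/2=53/24, d=(M2−M1)/(6·2)=-17/24, b=Δ1−h1·(2M1+M2)/6=41/12
seg 2: a=5, c=M2/2=-49/24, d=(M3−M2)/(6·3)=49/216, b=Δ2−h2·(2M2+M3)/6=15/4
t_q=9/2 → seg 1, τ=3/2; S=-5+41/12·τ+53/24·τ²+-17/24·τ³=173/64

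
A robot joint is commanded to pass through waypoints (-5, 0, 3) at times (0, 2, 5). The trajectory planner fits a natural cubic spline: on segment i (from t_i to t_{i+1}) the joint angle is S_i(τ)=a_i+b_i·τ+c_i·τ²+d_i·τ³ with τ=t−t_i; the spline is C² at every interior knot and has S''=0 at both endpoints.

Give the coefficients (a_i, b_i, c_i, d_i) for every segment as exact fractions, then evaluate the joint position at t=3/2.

  seg 0: a=-5 b=14/5 c=0 d=-3/40
  seg 1: a=0 b=19/10 c=-9/20 d=1/20
S(3/2) = -337/320

Δ: Δ0=5/2, Δ1=1
row 1: diag=10, rhs=-9; c'=3/10, d'=-9/10
back: M1=-9/10
M: M0=0, M1=-9/10, M2=0
seg 0: a=-5, c=M0/2=0, d=(M1−M0)/(6·2)=-3/40, b=Δ0−h0·(2M0+M1)/6=14/5
seg 1: a=0, c=M1/2=-9/20, d=(M2−M1)/(6·3)=1/20, b=Δ1−h1·(2M1+M2)/6=19/10
t_q=3/2 → seg 0, τ=3/2; S=-5+14/5·τ+0·τ²+-3/40·τ³=-337/320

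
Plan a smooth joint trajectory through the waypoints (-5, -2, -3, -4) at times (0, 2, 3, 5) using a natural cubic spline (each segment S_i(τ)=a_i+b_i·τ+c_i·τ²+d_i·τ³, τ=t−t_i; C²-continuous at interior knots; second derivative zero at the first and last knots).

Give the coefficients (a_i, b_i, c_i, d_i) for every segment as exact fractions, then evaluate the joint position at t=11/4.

Δ: Δ0=3/2, Δ1=-1, Δ2=-1/2
row 1: diag=6, rhs=-15; c'=1/6, d'=-5/2
row 2: denom=6−1·1/6=35/6; d'=(3−1·-5/2)/(35/6)=33/35
back: M2=33/35
back: M1=-5/2−1/6·33/35=-93/35
M: M0=0, M1=-93/35, M2=33/35, M3=0
seg 0: a=-5, c=M0/2=0, d=(M1−M0)/(6·2)=-31/140, b=Δ0−h0·(2M0+M1)/6=167/70
seg 1: a=-2, c=M1/2=-93/70, d=(M2−M1)/(6·1)=3/5, b=Δ1−h1·(2M1+M2)/6=-19/70
seg 2: a=-3, c=M2/2=33/70, d=(M3−M2)/(6·2)=-11/140, b=Δ2−h2·(2M2+M3)/6=-79/70
t_q=11/4 → seg 1, τ=3/4; S=-2+-19/70·τ+-93/70·τ²+3/5·τ³=-6043/2240

  seg 0: a=-5 b=167/70 c=0 d=-31/140
  seg 1: a=-2 b=-19/70 c=-93/70 d=3/5
  seg 2: a=-3 b=-79/70 c=33/70 d=-11/140
S(11/4) = -6043/2240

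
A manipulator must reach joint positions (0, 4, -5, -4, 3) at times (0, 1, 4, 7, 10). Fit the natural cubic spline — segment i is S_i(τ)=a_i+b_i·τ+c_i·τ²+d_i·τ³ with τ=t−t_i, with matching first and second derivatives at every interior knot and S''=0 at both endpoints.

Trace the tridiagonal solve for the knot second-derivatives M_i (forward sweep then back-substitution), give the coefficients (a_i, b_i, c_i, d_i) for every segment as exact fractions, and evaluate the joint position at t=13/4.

  seg 0: a=0 b=1645/324 c=0 d=-349/324
  seg 1: a=4 b=299/162 c=-349/108 d=1571/2916
  seg 2: a=-5 b=-971/324 c=131/81 d=-493/2916
  seg 3: a=-4 b=347/162 c=31/324 d=-31/2916
S(13/4) = -4769/2304

Δ: Δ0=4, Δ1=-3, Δ2=1/3, Δ3=7/3
row 1: diag=8, rhs=-42; c'=3/8, d'=-21/4
row 2: denom=12−3·3/8=87/8; d'=(20−3·-21/4)/(87/8)=286/87
row 3: denom=12−3·8/29=324/29; d'=(12−3·286/87)/(324/29)=31/162
back: M3=31/162
back: M2=286/87−8/29·31/162=262/81
back: M1=-21/4−3/8·262/81=-349/54
M: M0=0, M1=-349/54, M2=262/81, M3=31/162, M4=0
seg 0: a=0, c=M0/2=0, d=(M1−M0)/(6·1)=-349/324, b=Δ0−h0·(2M0+M1)/6=1645/324
seg 1: a=4, c=M1/2=-349/108, d=(M2−M1)/(6·3)=1571/2916, b=Δ1−h1·(2M1+M2)/6=299/162
seg 2: a=-5, c=M2/2=131/81, d=(M3−M2)/(6·3)=-493/2916, b=Δ2−h2·(2M2+M3)/6=-971/324
seg 3: a=-4, c=M3/2=31/324, d=(M4−M3)/(6·3)=-31/2916, b=Δ3−h3·(2M3+M4)/6=347/162
t_q=13/4 → seg 1, τ=9/4; S=4+299/162·τ+-349/108·τ²+1571/2916·τ³=-4769/2304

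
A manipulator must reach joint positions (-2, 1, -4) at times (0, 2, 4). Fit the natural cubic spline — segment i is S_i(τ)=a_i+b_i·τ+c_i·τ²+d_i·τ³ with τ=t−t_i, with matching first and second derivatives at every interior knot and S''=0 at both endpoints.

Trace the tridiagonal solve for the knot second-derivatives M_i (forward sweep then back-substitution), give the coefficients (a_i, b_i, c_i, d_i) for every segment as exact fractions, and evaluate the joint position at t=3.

  seg 0: a=-2 b=5/2 c=0 d=-1/4
  seg 1: a=1 b=-1/2 c=-3/2 d=1/4
S(3) = -3/4

Δ: Δ0=3/2, Δ1=-5/2
row 1: diag=8, rhs=-24; c'=1/4, d'=-3
back: M1=-3
M: M0=0, M1=-3, M2=0
seg 0: a=-2, c=M0/2=0, d=(M1−M0)/(6·2)=-1/4, b=Δ0−h0·(2M0+M1)/6=5/2
seg 1: a=1, c=M1/2=-3/2, d=(M2−M1)/(6·2)=1/4, b=Δ1−h1·(2M1+M2)/6=-1/2
t_q=3 → seg 1, τ=1; S=1+-1/2·τ+-3/2·τ²+1/4·τ³=-3/4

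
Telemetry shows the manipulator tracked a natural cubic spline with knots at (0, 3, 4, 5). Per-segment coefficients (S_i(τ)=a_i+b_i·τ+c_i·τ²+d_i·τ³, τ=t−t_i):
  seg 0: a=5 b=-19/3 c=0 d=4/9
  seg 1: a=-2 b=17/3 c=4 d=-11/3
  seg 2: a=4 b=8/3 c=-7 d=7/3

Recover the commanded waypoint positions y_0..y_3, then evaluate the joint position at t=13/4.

y_0 = S_0(0) = a_0 = 5
y_1 = S_1(0) = a_1 = -2
y_2 = S_2(0) = a_2 = 4
y_3 = S_2(1) = 2
t_q=13/4 is in segment 1 (τ=1/4); S_1(τ)=-25/64

y_0=5 y_1=-2 y_2=4 y_3=2
S(13/4) = -25/64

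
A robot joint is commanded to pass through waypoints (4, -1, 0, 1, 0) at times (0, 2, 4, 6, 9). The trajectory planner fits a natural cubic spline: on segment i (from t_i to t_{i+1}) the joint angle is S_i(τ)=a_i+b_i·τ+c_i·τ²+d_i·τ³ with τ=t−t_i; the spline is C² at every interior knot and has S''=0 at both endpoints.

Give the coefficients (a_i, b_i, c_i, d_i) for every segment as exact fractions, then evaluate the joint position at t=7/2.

  seg 0: a=4 b=-701/213 c=0 d=337/1704
  seg 1: a=-1 b=-391/426 c=337/284 d=-407/1704
  seg 2: a=0 b=205/213 c=-35/142 d=13/1704
  seg 3: a=1 b=29/426 c=-57/284 d=19/852
S(7/2) = -2331/4544

Δ: Δ0=-5/2, Δ1=1/2, Δ2=1/2, Δ3=-1/3
row 1: diag=8, rhs=18; c'=1/4, d'=9/4
row 2: denom=8−2·1/4=15/2; d'=(0−2·9/4)/(15/2)=-3/5
row 3: denom=10−2·4/15=142/15; d'=(-5−2·-3/5)/(142/15)=-57/142
back: M3=-57/142
back: M2=-3/5−4/15·-57/142=-35/71
back: M1=9/4−1/4·-35/71=337/142
M: M0=0, M1=337/142, M2=-35/71, M3=-57/142, M4=0
seg 0: a=4, c=M0/2=0, d=(M1−M0)/(6·2)=337/1704, b=Δ0−h0·(2M0+M1)/6=-701/213
seg 1: a=-1, c=M1/2=337/284, d=(M2−M1)/(6·2)=-407/1704, b=Δ1−h1·(2M1+M2)/6=-391/426
seg 2: a=0, c=M2/2=-35/142, d=(M3−M2)/(6·2)=13/1704, b=Δ2−h2·(2M2+M3)/6=205/213
seg 3: a=1, c=M3/2=-57/284, d=(M4−M3)/(6·3)=19/852, b=Δ3−h3·(2M3+M4)/6=29/426
t_q=7/2 → seg 1, τ=3/2; S=-1+-391/426·τ+337/284·τ²+-407/1704·τ³=-2331/4544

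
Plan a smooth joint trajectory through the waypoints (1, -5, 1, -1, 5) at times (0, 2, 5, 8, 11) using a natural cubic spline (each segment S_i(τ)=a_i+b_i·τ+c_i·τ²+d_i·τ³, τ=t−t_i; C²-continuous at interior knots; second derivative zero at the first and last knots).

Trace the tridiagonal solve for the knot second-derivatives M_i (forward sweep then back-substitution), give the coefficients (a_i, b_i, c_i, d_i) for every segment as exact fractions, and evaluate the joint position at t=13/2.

  seg 0: a=1 b=-886/207 c=0 d=265/828
  seg 1: a=-5 b=-91/207 c=265/138 d=-1375/3726
  seg 2: a=1 b=463/414 c=-290/207 d=1001/3726
  seg 3: a=-1 b=-7/207 c=421/414 d=-421/3726
S(13/2) = 159/368

Δ: Δ0=-3, Δ1=2, Δ2=-2/3, Δ3=2
row 1: diag=10, rhs=30; c'=3/10, d'=3
row 2: denom=12−3·3/10=111/10; d'=(-16−3·3)/(111/10)=-250/111
row 3: denom=12−3·10/37=414/37; d'=(16−3·-250/111)/(414/37)=421/207
back: M3=421/207
back: M2=-250/111−10/37·421/207=-580/207
back: M1=3−3/10·-580/207=265/69
M: M0=0, M1=265/69, M2=-580/207, M3=421/207, M4=0
seg 0: a=1, c=M0/2=0, d=(M1−M0)/(6·2)=265/828, b=Δ0−h0·(2M0+M1)/6=-886/207
seg 1: a=-5, c=M1/2=265/138, d=(M2−M1)/(6·3)=-1375/3726, b=Δ1−h1·(2M1+M2)/6=-91/207
seg 2: a=1, c=M2/2=-290/207, d=(M3−M2)/(6·3)=1001/3726, b=Δ2−h2·(2M2+M3)/6=463/414
seg 3: a=-1, c=M3/2=421/414, d=(M4−M3)/(6·3)=-421/3726, b=Δ3−h3·(2M3+M4)/6=-7/207
t_q=13/2 → seg 2, τ=3/2; S=1+463/414·τ+-290/207·τ²+1001/3726·τ³=159/368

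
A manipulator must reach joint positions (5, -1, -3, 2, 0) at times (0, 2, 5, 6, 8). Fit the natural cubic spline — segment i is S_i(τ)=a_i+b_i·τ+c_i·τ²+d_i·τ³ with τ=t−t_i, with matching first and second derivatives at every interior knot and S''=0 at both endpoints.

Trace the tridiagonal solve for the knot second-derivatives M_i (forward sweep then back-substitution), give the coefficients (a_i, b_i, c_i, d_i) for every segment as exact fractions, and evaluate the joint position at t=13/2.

Δ: Δ0=-3, Δ1=-2/3, Δ2=5, Δ3=-1
row 1: diag=10, rhs=14; c'=3/10, d'=7/5
row 2: denom=8−3·3/10=71/10; d'=(34−3·7/5)/(71/10)=298/71
row 3: denom=6−1·10/71=416/71; d'=(-36−1·298/71)/(416/71)=-1427/208
back: M3=-1427/208
back: M2=298/71−10/71·-1427/208=537/104
back: M1=7/5−3/10·537/104=-31/208
M: M0=0, M1=-31/208, M2=537/104, M3=-1427/208, M4=0
seg 0: a=5, c=M0/2=0, d=(M1−M0)/(6·2)=-31/2496, b=Δ0−h0·(2M0+M1)/6=-1841/624
seg 1: a=-1, c=M1/2=-31/416, d=(M2−M1)/(6·3)=85/288, b=Δ1−h1·(2M1+M2)/6=-967/312
seg 2: a=-3, c=M2/2=537/208, d=(M3−M2)/(6·1)=-2501/1248, b=Δ2−h2·(2M2+M3)/6=5519/1248
seg 3: a=2, c=M3/2=-1427/416, d=(M4−M3)/(6·2)=1427/2496, b=Δ3−h3·(2M3+M4)/6=1115/312
t_q=13/2 → seg 3, τ=1/2; S=2+1115/312·τ+-1427/416·τ²+1427/2496·τ³=19973/6656

  seg 0: a=5 b=-1841/624 c=0 d=-31/2496
  seg 1: a=-1 b=-967/312 c=-31/416 d=85/288
  seg 2: a=-3 b=5519/1248 c=537/208 d=-2501/1248
  seg 3: a=2 b=1115/312 c=-1427/416 d=1427/2496
S(13/2) = 19973/6656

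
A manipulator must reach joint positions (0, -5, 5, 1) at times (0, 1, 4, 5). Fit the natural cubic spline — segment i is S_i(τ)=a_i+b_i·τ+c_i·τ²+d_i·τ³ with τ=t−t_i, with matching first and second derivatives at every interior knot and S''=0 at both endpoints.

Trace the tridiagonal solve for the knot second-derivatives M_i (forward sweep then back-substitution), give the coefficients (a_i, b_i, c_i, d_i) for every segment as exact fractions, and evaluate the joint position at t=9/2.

Δ: Δ0=-5, Δ1=10/3, Δ2=-4
row 1: diag=8, rhs=50; c'=3/8, d'=25/4
row 2: denom=8−3·3/8=55/8; d'=(-44−3·25/4)/(55/8)=-502/55
back: M2=-502/55
back: M1=25/4−3/8·-502/55=532/55
M: M0=0, M1=532/55, M2=-502/55, M3=0
seg 0: a=0, c=M0/2=0, d=(M1−M0)/(6·1)=266/165, b=Δ0−h0·(2M0+M1)/6=-1091/165
seg 1: a=-5, c=M1/2=266/55, d=(M2−M1)/(6·3)=-47/45, b=Δ1−h1·(2M1+M2)/6=-293/165
seg 2: a=5, c=M2/2=-251/55, d=(M3−M2)/(6·1)=251/165, b=Δ2−h2·(2M2+M3)/6=-158/165
t_q=9/2 → seg 2, τ=1/2; S=5+-158/165·τ+-251/55·τ²+251/165·τ³=1571/440

  seg 0: a=0 b=-1091/165 c=0 d=266/165
  seg 1: a=-5 b=-293/165 c=266/55 d=-47/45
  seg 2: a=5 b=-158/165 c=-251/55 d=251/165
S(9/2) = 1571/440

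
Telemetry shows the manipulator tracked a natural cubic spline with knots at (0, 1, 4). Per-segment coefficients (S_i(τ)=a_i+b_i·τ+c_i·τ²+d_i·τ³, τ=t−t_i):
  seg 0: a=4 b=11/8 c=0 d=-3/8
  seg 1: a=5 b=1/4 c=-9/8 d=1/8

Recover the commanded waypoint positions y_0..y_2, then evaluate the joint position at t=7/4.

y_0=4 y_1=5 y_2=-1
S(7/4) = 2359/512

y_0 = S_0(0) = a_0 = 4
y_1 = S_1(0) = a_1 = 5
y_2 = S_1(3) = -1
t_q=7/4 is in segment 1 (τ=3/4); S_1(τ)=2359/512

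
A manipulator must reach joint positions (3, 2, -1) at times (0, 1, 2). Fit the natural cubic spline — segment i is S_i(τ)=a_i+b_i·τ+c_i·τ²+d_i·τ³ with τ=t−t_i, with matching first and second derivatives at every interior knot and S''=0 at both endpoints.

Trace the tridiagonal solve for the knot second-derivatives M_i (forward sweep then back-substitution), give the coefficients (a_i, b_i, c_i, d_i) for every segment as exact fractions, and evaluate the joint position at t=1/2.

  seg 0: a=3 b=-1/2 c=0 d=-1/2
  seg 1: a=2 b=-2 c=-3/2 d=1/2
S(1/2) = 43/16

Δ: Δ0=-1, Δ1=-3
row 1: diag=4, rhs=-12; c'=1/4, d'=-3
back: M1=-3
M: M0=0, M1=-3, M2=0
seg 0: a=3, c=M0/2=0, d=(M1−M0)/(6·1)=-1/2, b=Δ0−h0·(2M0+M1)/6=-1/2
seg 1: a=2, c=M1/2=-3/2, d=(M2−M1)/(6·1)=1/2, b=Δ1−h1·(2M1+M2)/6=-2
t_q=1/2 → seg 0, τ=1/2; S=3+-1/2·τ+0·τ²+-1/2·τ³=43/16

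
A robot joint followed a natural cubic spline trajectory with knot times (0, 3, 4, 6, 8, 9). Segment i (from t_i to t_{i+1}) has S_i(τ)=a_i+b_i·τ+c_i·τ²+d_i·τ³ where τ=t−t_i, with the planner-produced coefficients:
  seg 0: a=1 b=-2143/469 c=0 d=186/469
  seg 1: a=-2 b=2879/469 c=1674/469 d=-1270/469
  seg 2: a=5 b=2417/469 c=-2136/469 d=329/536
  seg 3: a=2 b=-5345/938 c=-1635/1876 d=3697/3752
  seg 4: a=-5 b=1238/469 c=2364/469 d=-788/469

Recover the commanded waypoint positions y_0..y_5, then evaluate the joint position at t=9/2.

y_0 = S_0(0) = a_0 = 1
y_1 = S_1(0) = a_1 = -2
y_2 = S_2(0) = a_2 = 5
y_3 = S_3(0) = a_3 = 2
y_4 = S_4(0) = a_4 = -5
y_5 = S_4(1) = 1
t_q=9/2 is in segment 2 (τ=1/2); S_2(τ)=195551/30016

y_0=1 y_1=-2 y_2=5 y_3=2 y_4=-5 y_5=1
S(9/2) = 195551/30016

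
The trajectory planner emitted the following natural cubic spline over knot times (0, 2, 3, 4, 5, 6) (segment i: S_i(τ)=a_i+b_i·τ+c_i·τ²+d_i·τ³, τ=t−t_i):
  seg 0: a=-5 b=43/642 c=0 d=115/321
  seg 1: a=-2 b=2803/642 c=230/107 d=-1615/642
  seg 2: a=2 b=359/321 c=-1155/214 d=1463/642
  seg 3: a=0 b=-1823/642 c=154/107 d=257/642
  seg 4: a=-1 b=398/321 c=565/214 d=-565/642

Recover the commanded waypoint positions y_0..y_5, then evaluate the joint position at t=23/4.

y_0=-5 y_1=-2 y_2=2 y_3=0 y_4=-1 y_5=2
S(23/4) = 14295/13696

y_0 = S_0(0) = a_0 = -5
y_1 = S_1(0) = a_1 = -2
y_2 = S_2(0) = a_2 = 2
y_3 = S_3(0) = a_3 = 0
y_4 = S_4(0) = a_4 = -1
y_5 = S_4(1) = 2
t_q=23/4 is in segment 4 (τ=3/4); S_4(τ)=14295/13696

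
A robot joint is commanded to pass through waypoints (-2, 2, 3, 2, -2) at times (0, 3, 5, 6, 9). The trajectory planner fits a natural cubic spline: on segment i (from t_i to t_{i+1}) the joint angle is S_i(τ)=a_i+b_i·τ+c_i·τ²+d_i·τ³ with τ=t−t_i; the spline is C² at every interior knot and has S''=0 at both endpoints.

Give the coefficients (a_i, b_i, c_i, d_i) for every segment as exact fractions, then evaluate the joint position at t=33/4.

Δ: Δ0=4/3, Δ1=1/2, Δ2=-1, Δ3=-4/3
row 1: diag=10, rhs=-5; c'=1/5, d'=-1/2
row 2: denom=6−2·1/5=28/5; d'=(-9−2·-1/2)/(28/5)=-10/7
row 3: denom=8−1·5/28=219/28; d'=(-2−1·-10/7)/(219/28)=-16/219
back: M3=-16/219
back: M2=-10/7−5/28·-16/219=-310/219
back: M1=-1/2−1/5·-310/219=-95/438
M: M0=0, M1=-95/438, M2=-310/219, M3=-16/219, M4=0
seg 0: a=-2, c=M0/2=0, d=(M1−M0)/(6·3)=-95/7884, b=Δ0−h0·(2M0+M1)/6=421/292
seg 1: a=2, c=M1/2=-95/876, d=(M2−M1)/(6·2)=-175/1752, b=Δ1−h1·(2M1+M2)/6=163/146
seg 2: a=3, c=M2/2=-155/219, d=(M3−M2)/(6·1)=49/219, b=Δ2−h2·(2M2+M3)/6=-113/219
seg 3: a=2, c=M3/2=-8/219, d=(M4−M3)/(6·3)=8/1971, b=Δ3−h3·(2M3+M4)/6=-92/73
t_q=33/4 → seg 3, τ=9/4; S=2+-92/73·τ+-8/219·τ²+8/1971·τ³=-569/584

  seg 0: a=-2 b=421/292 c=0 d=-95/7884
  seg 1: a=2 b=163/146 c=-95/876 d=-175/1752
  seg 2: a=3 b=-113/219 c=-155/219 d=49/219
  seg 3: a=2 b=-92/73 c=-8/219 d=8/1971
S(33/4) = -569/584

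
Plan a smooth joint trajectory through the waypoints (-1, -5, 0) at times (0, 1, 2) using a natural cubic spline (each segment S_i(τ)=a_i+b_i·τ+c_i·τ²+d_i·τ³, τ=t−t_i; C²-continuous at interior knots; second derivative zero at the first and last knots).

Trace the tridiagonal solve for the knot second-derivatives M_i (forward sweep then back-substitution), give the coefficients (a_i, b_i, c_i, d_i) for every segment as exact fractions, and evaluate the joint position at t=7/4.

  seg 0: a=-1 b=-25/4 c=0 d=9/4
  seg 1: a=-5 b=1/2 c=27/4 d=-9/4
S(7/4) = -455/256

Δ: Δ0=-4, Δ1=5
row 1: diag=4, rhs=54; c'=1/4, d'=27/2
back: M1=27/2
M: M0=0, M1=27/2, M2=0
seg 0: a=-1, c=M0/2=0, d=(M1−M0)/(6·1)=9/4, b=Δ0−h0·(2M0+M1)/6=-25/4
seg 1: a=-5, c=M1/2=27/4, d=(M2−M1)/(6·1)=-9/4, b=Δ1−h1·(2M1+M2)/6=1/2
t_q=7/4 → seg 1, τ=3/4; S=-5+1/2·τ+27/4·τ²+-9/4·τ³=-455/256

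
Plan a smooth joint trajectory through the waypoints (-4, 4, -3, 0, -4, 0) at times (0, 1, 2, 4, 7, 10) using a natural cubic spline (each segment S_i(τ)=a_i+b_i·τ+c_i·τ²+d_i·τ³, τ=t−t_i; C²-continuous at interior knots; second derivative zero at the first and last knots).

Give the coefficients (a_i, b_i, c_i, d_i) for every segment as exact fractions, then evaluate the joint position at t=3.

  seg 0: a=-4 b=19457/1574 c=0 d=-6865/1574
  seg 1: a=4 b=-569/787 c=-20595/1574 d=10715/1574
  seg 2: a=-3 b=-10183/1574 c=5775/787 d=-2639/1574
  seg 3: a=0 b=4349/1574 c=-2142/787 d=19213/42498
  seg 4: a=-4 b=-1071/787 c=6361/4722 d=-6361/42498
S(3) = -2997/787

Δ: Δ0=8, Δ1=-7, Δ2=3/2, Δ3=-4/3, Δ4=4/3
row 1: diag=4, rhs=-90; c'=1/4, d'=-45/2
row 2: denom=6−1·1/4=23/4; d'=(51−1·-45/2)/(23/4)=294/23
row 3: denom=10−2·8/23=214/23; d'=(-17−2·294/23)/(214/23)=-979/214
row 4: denom=12−3·69/214=2361/214; d'=(16−3·-979/214)/(2361/214)=6361/2361
back: M4=6361/2361
back: M3=-979/214−69/214·6361/2361=-4284/787
back: M2=294/23−8/23·-4284/787=11550/787
back: M1=-45/2−1/4·11550/787=-20595/787
M: M0=0, M1=-20595/787, M2=11550/787, M3=-4284/787, M4=6361/2361, M5=0
seg 0: a=-4, c=M0/2=0, d=(M1−M0)/(6·1)=-6865/1574, b=Δ0−h0·(2M0+M1)/6=19457/1574
seg 1: a=4, c=M1/2=-20595/1574, d=(M2−M1)/(6·1)=10715/1574, b=Δ1−h1·(2M1+M2)/6=-569/787
seg 2: a=-3, c=M2/2=5775/787, d=(M3−M2)/(6·2)=-2639/1574, b=Δ2−h2·(2M2+M3)/6=-10183/1574
seg 3: a=0, c=M3/2=-2142/787, d=(M4−M3)/(6·3)=19213/42498, b=Δ3−h3·(2M3+M4)/6=4349/1574
seg 4: a=-4, c=M4/2=6361/4722, d=(M5−M4)/(6·3)=-6361/42498, b=Δ4−h4·(2M4+M5)/6=-1071/787
t_q=3 → seg 2, τ=1; S=-3+-10183/1574·τ+5775/787·τ²+-2639/1574·τ³=-2997/787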